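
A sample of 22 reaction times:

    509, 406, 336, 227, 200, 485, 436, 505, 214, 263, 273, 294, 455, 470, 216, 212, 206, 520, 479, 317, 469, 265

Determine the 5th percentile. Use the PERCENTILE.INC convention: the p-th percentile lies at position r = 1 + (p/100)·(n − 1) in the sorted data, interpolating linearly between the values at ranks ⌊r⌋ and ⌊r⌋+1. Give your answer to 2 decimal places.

206.30

Sorted: 200, 206, 212, 214, 216, 227, 263, 265, 273, 294, 317, 336, 406, 436, 455, 469, 470, 479, 485, 505, 509, 520.
n = 22.
r = 1 + (5/100)·(22 − 1) = 1 + 1.05 = 2.05.
Rank 2 is 206 and rank 3 is 212.
Interpolate: 206 + 0.05·(212 − 206) = 206 + 0.05·6 = 206.3.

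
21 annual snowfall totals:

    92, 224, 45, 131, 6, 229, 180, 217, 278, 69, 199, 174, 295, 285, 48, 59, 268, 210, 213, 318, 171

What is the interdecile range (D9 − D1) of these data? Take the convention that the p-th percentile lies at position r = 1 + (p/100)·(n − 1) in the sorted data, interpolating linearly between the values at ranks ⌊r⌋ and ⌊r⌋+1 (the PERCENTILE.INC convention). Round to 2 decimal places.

237.00

Sorted: 6, 45, 48, 59, 69, 92, 131, 171, 174, 180, 199, 210, 213, 217, 224, 229, 268, 278, 285, 295, 318.
n = 21.
P10: r = 3 (integer) → 48.
P90: r = 19 (integer) → 285.
Difference: 285 − 48 = 237.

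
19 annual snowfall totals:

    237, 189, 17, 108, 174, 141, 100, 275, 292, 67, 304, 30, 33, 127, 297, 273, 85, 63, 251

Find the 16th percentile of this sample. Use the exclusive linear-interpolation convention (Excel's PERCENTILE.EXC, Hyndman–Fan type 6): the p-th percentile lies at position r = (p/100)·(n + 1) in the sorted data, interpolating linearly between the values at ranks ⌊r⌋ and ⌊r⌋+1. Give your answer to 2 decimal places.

Sorted: 17, 30, 33, 63, 67, 85, 100, 108, 127, 141, 174, 189, 237, 251, 273, 275, 292, 297, 304.
n = 19.
r = (16/100)·(19 + 1) = 3.2.
Rank 3 is 33 and rank 4 is 63.
Interpolate: 33 + 0.2·(63 − 33) = 33 + 0.2·30 = 39.

39.00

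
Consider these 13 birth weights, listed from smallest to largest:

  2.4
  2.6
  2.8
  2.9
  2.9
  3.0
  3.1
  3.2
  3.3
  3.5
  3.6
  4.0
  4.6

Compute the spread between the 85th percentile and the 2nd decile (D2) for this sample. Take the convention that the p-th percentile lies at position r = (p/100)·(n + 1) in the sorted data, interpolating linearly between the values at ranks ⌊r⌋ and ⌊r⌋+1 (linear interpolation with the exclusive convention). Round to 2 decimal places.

1.20

n = 13.
P20: r = 2.8; ranks 2–3 are 2.6, 2.8; interpolating gives 2.76.
P85: r = 11.9; ranks 11–12 are 3.6, 4.0; interpolating gives 3.96.
Difference: 3.96 − 2.76 = 1.2.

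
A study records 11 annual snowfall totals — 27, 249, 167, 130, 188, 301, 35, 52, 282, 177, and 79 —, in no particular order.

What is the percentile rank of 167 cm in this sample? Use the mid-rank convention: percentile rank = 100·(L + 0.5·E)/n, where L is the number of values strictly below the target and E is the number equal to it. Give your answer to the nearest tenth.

50.0

Sorted: 27, 35, 52, 79, 130, 167, 177, 188, 249, 282, 301.
Count below 167: L = 5; count equal: E = 1; n = 11.
Percentile rank = 100·(5 + 0.5·1)/11 = 100·5.5/11 = 50.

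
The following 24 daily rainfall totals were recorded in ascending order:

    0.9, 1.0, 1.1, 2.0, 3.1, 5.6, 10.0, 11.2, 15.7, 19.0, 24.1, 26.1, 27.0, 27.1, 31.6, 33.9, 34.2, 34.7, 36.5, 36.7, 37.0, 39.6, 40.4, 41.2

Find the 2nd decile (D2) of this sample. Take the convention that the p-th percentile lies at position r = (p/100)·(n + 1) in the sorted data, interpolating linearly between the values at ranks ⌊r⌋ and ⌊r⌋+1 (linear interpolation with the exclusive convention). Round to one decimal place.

n = 24.
r = (20/100)·(24 + 1) = 5.
r is an integer, so P20 is the value at rank 5: 3.1.

3.1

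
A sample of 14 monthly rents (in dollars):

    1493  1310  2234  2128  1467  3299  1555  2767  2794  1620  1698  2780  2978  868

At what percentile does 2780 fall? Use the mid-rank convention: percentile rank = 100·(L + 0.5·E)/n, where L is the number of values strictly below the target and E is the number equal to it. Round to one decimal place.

75.0

Sorted: 868, 1310, 1467, 1493, 1555, 1620, 1698, 2128, 2234, 2767, 2780, 2794, 2978, 3299.
Count below 2780: L = 10; count equal: E = 1; n = 14.
Percentile rank = 100·(10 + 0.5·1)/14 = 100·10.5/14 = 75.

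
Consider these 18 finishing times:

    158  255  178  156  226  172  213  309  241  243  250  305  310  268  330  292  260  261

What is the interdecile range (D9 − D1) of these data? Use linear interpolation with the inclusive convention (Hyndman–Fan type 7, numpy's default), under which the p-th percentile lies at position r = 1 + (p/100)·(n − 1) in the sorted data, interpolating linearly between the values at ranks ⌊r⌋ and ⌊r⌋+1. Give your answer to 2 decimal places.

Sorted: 156, 158, 172, 178, 213, 226, 241, 243, 250, 255, 260, 261, 268, 292, 305, 309, 310, 330.
n = 18.
P10: r = 2.7; ranks 2–3 are 158, 172; interpolating gives 167.8.
P90: r = 16.3; ranks 16–17 are 309, 310; interpolating gives 309.3.
Difference: 309.3 − 167.8 = 141.5.

141.50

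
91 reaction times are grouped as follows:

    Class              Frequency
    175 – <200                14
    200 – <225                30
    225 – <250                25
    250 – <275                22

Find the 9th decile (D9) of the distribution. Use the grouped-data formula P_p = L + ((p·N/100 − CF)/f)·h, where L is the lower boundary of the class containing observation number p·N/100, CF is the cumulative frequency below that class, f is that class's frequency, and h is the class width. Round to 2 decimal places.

N = 91; target position k = 90/100 · 91 = 81.9.
Cumulative frequencies: 14, 44, 69, 91.
Observation 81.9 falls in the class 250 – <275.
L = 250, CF = 69, f = 22, h = 25.
P90 = 250 + ((81.9 − 69)/22)·25 = 250 + 14.6591 = 264.659.

264.66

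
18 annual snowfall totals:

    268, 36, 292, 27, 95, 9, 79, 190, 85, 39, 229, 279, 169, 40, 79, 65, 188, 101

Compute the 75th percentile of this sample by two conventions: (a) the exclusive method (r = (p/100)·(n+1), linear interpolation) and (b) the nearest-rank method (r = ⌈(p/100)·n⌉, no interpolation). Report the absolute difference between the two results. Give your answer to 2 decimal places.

9.75

Sorted: 9, 27, 36, 39, 40, 65, 79, 79, 85, 95, 101, 169, 188, 190, 229, 268, 279, 292.
n = 18.
(a) r = 14.25; between ranks 14 (190) and 15 (229): 199.75.
(b) the nearest-rank method: rank 14 → 190.
|199.75 − 190| = 9.75.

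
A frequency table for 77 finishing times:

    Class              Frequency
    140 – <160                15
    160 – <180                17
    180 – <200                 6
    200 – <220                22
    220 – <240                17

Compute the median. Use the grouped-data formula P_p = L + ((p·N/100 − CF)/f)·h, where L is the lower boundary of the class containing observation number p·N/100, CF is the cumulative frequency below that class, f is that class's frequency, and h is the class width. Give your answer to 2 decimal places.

N = 77; target position k = 50/100 · 77 = 38.5.
Cumulative frequencies: 15, 32, 38, 60, 77.
Observation 38.5 falls in the class 200 – <220.
L = 200, CF = 38, f = 22, h = 20.
P50 = 200 + ((38.5 − 38)/22)·20 = 200 + 0.454545 = 200.455.

200.45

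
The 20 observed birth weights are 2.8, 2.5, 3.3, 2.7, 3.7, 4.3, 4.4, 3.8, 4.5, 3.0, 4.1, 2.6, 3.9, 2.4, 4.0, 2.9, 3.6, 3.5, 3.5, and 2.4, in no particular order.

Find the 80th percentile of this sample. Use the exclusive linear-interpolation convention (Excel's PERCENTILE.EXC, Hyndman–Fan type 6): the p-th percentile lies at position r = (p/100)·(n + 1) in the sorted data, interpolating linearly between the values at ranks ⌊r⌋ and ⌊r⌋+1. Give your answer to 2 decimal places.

4.08

Sorted: 2.4, 2.4, 2.5, 2.6, 2.7, 2.8, 2.9, 3.0, 3.3, 3.5, 3.5, 3.6, 3.7, 3.8, 3.9, 4.0, 4.1, 4.3, 4.4, 4.5.
n = 20.
r = (80/100)·(20 + 1) = 16.8.
Rank 16 is 4.0 and rank 17 is 4.1.
Interpolate: 4.0 + 0.8·(4.1 − 4.0) = 4.0 + 0.8·0.1 = 4.08.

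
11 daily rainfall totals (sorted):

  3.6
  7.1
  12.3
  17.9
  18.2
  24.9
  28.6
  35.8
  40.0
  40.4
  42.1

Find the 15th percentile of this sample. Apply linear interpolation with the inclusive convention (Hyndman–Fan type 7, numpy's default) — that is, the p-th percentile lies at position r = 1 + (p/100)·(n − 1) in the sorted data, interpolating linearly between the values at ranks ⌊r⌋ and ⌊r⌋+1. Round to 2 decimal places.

n = 11.
r = 1 + (15/100)·(11 − 1) = 1 + 1.5 = 2.5.
Rank 2 is 7.1 and rank 3 is 12.3.
Interpolate: 7.1 + 0.5·(12.3 − 7.1) = 7.1 + 0.5·5.2 = 9.7.

9.70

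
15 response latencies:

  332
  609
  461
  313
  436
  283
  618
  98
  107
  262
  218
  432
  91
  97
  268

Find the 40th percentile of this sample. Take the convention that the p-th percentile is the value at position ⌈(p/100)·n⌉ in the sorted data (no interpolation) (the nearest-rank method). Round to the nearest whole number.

Sorted: 91, 97, 98, 107, 218, 262, 268, 283, 313, 332, 432, 436, 461, 609, 618.
n = 15.
Position = ⌈40/100 · 15⌉ = ⌈6⌉ = 6.
The value at rank 6 is 262.

262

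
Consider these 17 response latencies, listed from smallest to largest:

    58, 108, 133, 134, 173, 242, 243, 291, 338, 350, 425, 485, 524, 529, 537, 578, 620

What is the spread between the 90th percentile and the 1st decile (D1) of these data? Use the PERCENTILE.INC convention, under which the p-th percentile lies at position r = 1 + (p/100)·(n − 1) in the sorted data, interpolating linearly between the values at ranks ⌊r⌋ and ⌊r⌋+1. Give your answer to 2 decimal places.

430.40

n = 17.
P10: r = 2.6; ranks 2–3 are 108, 133; interpolating gives 123.
P90: r = 15.4; ranks 15–16 are 537, 578; interpolating gives 553.4.
Difference: 553.4 − 123 = 430.4.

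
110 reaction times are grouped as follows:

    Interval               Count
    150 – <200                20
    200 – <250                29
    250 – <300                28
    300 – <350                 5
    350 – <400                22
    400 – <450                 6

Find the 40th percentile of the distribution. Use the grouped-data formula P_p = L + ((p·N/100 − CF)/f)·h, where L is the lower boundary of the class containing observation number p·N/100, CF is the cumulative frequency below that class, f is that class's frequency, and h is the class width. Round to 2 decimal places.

241.38

N = 110; target position k = 40/100 · 110 = 44.
Cumulative frequencies: 20, 49, 77, 82, 104, 110.
Observation 44 falls in the class 200 – <250.
L = 200, CF = 20, f = 29, h = 50.
P40 = 200 + ((44 − 20)/29)·50 = 200 + 41.3793 = 241.379.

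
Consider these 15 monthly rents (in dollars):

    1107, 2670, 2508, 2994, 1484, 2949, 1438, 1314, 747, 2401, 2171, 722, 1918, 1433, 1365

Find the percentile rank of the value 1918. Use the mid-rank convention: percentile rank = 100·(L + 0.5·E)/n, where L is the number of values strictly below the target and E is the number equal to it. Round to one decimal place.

56.7

Sorted: 722, 747, 1107, 1314, 1365, 1433, 1438, 1484, 1918, 2171, 2401, 2508, 2670, 2949, 2994.
Count below 1918: L = 8; count equal: E = 1; n = 15.
Percentile rank = 100·(8 + 0.5·1)/15 = 100·8.5/15 = 56.67.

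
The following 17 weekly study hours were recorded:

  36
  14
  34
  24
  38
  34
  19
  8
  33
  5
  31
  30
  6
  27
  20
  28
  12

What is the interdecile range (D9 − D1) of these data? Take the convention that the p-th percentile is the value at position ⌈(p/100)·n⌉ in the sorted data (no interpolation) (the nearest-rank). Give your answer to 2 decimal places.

Sorted: 5, 6, 8, 12, 14, 19, 20, 24, 27, 28, 30, 31, 33, 34, 34, 36, 38.
n = 17.
P10: rank ⌈10/100·17⌉ = 2 → 6.
P90: rank ⌈90/100·17⌉ = 16 → 36.
Difference: 36 − 6 = 30.

30.00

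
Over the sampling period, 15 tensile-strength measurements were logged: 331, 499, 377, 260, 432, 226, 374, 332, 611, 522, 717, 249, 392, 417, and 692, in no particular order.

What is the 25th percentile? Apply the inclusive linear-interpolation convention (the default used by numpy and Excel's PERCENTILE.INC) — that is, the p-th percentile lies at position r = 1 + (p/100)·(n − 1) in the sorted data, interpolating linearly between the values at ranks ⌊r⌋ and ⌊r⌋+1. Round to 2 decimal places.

Sorted: 226, 249, 260, 331, 332, 374, 377, 392, 417, 432, 499, 522, 611, 692, 717.
n = 15.
r = 1 + (25/100)·(15 − 1) = 1 + 3.5 = 4.5.
Rank 4 is 331 and rank 5 is 332.
Interpolate: 331 + 0.5·(332 − 331) = 331 + 0.5·1 = 331.5.

331.50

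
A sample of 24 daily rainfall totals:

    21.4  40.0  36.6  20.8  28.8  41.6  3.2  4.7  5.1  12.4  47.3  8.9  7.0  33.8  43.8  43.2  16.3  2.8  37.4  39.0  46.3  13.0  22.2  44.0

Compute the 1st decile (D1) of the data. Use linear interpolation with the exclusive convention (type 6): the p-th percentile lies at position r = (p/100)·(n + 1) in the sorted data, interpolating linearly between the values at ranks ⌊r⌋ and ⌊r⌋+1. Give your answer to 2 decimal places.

Sorted: 2.8, 3.2, 4.7, 5.1, 7.0, 8.9, 12.4, 13.0, 16.3, 20.8, 21.4, 22.2, 28.8, 33.8, 36.6, 37.4, 39.0, 40.0, 41.6, 43.2, 43.8, 44.0, 46.3, 47.3.
n = 24.
r = (10/100)·(24 + 1) = 2.5.
Rank 2 is 3.2 and rank 3 is 4.7.
Interpolate: 3.2 + 0.5·(4.7 − 3.2) = 3.2 + 0.5·1.5 = 3.95.

3.95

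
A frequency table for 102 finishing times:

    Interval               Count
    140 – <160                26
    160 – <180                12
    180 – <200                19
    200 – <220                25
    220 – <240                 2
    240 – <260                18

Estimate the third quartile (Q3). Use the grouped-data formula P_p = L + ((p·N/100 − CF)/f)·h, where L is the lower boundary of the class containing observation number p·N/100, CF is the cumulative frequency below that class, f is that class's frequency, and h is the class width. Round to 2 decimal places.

N = 102; target position k = 75/100 · 102 = 76.5.
Cumulative frequencies: 26, 38, 57, 82, 84, 102.
Observation 76.5 falls in the class 200 – <220.
L = 200, CF = 57, f = 25, h = 20.
P75 = 200 + ((76.5 − 57)/25)·20 = 200 + 15.6 = 215.6.

215.60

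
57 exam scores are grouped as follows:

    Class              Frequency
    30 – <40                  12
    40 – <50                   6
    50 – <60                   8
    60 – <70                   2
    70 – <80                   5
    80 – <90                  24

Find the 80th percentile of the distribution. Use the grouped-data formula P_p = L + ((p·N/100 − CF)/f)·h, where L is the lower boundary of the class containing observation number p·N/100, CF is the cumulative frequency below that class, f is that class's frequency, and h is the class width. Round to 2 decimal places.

85.25

N = 57; target position k = 80/100 · 57 = 45.6.
Cumulative frequencies: 12, 18, 26, 28, 33, 57.
Observation 45.6 falls in the class 80 – <90.
L = 80, CF = 33, f = 24, h = 10.
P80 = 80 + ((45.6 − 33)/24)·10 = 80 + 5.25 = 85.25.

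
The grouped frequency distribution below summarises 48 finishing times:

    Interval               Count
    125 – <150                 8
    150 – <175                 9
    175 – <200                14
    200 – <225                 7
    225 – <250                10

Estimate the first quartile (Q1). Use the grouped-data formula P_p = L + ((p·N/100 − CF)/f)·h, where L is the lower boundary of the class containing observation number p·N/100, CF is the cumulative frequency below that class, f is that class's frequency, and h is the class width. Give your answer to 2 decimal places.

161.11

N = 48; target position k = 25/100 · 48 = 12.
Cumulative frequencies: 8, 17, 31, 38, 48.
Observation 12 falls in the class 150 – <175.
L = 150, CF = 8, f = 9, h = 25.
P25 = 150 + ((12 − 8)/9)·25 = 150 + 11.1111 = 161.111.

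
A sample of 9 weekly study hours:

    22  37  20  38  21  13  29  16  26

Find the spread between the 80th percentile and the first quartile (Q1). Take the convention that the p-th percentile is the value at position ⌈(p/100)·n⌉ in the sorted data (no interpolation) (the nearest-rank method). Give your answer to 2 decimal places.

17.00

Sorted: 13, 16, 20, 21, 22, 26, 29, 37, 38.
n = 9.
P25: rank ⌈25/100·9⌉ = 3 → 20.
P80: rank ⌈80/100·9⌉ = 8 → 37.
Difference: 37 − 20 = 17.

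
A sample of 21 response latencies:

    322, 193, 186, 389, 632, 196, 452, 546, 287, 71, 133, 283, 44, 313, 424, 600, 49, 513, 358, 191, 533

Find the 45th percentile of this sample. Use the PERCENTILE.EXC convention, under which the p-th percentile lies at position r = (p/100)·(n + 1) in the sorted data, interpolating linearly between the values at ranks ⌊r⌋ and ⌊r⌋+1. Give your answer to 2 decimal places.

Sorted: 44, 49, 71, 133, 186, 191, 193, 196, 283, 287, 313, 322, 358, 389, 424, 452, 513, 533, 546, 600, 632.
n = 21.
r = (45/100)·(21 + 1) = 9.9.
Rank 9 is 283 and rank 10 is 287.
Interpolate: 283 + 0.9·(287 − 283) = 283 + 0.9·4 = 286.6.

286.60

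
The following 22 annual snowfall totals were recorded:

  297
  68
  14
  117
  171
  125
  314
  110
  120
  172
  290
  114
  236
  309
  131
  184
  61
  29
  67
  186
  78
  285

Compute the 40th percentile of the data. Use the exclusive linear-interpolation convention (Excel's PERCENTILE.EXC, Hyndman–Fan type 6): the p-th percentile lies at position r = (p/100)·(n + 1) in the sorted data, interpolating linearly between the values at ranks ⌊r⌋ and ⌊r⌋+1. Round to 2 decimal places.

117.60

Sorted: 14, 29, 61, 67, 68, 78, 110, 114, 117, 120, 125, 131, 171, 172, 184, 186, 236, 285, 290, 297, 309, 314.
n = 22.
r = (40/100)·(22 + 1) = 9.2.
Rank 9 is 117 and rank 10 is 120.
Interpolate: 117 + 0.2·(120 − 117) = 117 + 0.2·3 = 117.6.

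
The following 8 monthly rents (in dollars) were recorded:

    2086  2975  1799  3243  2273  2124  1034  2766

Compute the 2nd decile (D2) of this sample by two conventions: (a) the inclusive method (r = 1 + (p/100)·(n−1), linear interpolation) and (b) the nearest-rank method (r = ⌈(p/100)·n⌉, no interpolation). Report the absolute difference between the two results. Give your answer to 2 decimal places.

114.80

Sorted: 1034, 1799, 2086, 2124, 2273, 2766, 2975, 3243.
n = 8.
(a) r = 2.4; between ranks 2 (1799) and 3 (2086): 1913.8.
(b) the nearest-rank method: rank 2 → 1799.
|1913.8 − 1799| = 114.8.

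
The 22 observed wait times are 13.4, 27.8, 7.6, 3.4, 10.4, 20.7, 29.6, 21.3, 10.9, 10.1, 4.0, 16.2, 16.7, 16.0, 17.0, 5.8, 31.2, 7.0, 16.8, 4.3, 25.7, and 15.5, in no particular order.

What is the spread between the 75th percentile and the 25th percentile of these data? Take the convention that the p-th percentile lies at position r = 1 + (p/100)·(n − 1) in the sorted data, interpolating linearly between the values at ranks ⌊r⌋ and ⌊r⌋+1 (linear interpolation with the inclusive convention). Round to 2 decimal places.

11.55

Sorted: 3.4, 4.0, 4.3, 5.8, 7.0, 7.6, 10.1, 10.4, 10.9, 13.4, 15.5, 16.0, 16.2, 16.7, 16.8, 17.0, 20.7, 21.3, 25.7, 27.8, 29.6, 31.2.
n = 22.
P25: r = 6.25; ranks 6–7 are 7.6, 10.1; interpolating gives 8.225.
P75: r = 16.75; ranks 16–17 are 17.0, 20.7; interpolating gives 19.775.
Difference: 19.775 − 8.225 = 11.55.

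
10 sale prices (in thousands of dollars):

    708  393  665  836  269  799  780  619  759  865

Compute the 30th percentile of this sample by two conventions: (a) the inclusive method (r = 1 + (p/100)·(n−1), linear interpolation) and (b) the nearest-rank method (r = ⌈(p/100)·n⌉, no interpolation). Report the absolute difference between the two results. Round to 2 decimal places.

32.20

Sorted: 269, 393, 619, 665, 708, 759, 780, 799, 836, 865.
n = 10.
(a) r = 3.7; between ranks 3 (619) and 4 (665): 651.2.
(b) the nearest-rank method: rank 3 → 619.
|651.2 − 619| = 32.2.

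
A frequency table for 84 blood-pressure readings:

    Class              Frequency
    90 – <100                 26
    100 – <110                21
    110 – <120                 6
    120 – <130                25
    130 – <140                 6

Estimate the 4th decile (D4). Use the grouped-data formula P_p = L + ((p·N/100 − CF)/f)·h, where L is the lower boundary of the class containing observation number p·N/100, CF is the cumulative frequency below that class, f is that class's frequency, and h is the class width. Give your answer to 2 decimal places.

N = 84; target position k = 40/100 · 84 = 33.6.
Cumulative frequencies: 26, 47, 53, 78, 84.
Observation 33.6 falls in the class 100 – <110.
L = 100, CF = 26, f = 21, h = 10.
P40 = 100 + ((33.6 − 26)/21)·10 = 100 + 3.61905 = 103.619.

103.62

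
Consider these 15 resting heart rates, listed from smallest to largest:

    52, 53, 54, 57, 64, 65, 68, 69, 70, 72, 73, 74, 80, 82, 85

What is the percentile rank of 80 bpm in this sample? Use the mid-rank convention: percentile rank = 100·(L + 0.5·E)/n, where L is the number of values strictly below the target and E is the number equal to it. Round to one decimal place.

Count below 80: L = 12; count equal: E = 1; n = 15.
Percentile rank = 100·(12 + 0.5·1)/15 = 100·12.5/15 = 83.33.

83.3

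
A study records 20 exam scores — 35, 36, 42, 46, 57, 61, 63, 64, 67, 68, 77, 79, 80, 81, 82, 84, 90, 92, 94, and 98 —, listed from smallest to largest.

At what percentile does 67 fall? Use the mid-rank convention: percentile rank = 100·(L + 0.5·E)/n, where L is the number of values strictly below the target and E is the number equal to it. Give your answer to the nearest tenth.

42.5

Count below 67: L = 8; count equal: E = 1; n = 20.
Percentile rank = 100·(8 + 0.5·1)/20 = 100·8.5/20 = 42.5.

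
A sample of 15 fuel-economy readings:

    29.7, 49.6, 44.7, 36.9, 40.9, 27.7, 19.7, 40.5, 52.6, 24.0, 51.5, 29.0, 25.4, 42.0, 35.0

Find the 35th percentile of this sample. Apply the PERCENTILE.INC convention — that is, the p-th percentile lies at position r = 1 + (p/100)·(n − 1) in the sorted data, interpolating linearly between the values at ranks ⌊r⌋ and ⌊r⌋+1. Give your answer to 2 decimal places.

Sorted: 19.7, 24.0, 25.4, 27.7, 29.0, 29.7, 35.0, 36.9, 40.5, 40.9, 42.0, 44.7, 49.6, 51.5, 52.6.
n = 15.
r = 1 + (35/100)·(15 − 1) = 1 + 4.9 = 5.9.
Rank 5 is 29.0 and rank 6 is 29.7.
Interpolate: 29.0 + 0.9·(29.7 − 29.0) = 29.0 + 0.9·0.7 = 29.63.

29.63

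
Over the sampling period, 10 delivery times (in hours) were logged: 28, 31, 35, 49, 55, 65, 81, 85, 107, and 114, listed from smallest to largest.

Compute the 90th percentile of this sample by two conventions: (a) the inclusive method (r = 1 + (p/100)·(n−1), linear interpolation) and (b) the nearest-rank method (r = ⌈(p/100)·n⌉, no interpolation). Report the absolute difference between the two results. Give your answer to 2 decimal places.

0.70

n = 10.
(a) r = 9.1; between ranks 9 (107) and 10 (114): 107.7.
(b) the nearest-rank method: rank 9 → 107.
|107.7 − 107| = 0.7.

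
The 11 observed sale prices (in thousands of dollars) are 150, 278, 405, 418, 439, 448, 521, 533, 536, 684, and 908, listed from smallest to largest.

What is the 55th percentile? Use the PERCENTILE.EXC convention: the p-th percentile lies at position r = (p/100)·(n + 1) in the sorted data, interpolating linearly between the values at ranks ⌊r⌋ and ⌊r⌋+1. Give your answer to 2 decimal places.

491.80

n = 11.
r = (55/100)·(11 + 1) = 6.6.
Rank 6 is 448 and rank 7 is 521.
Interpolate: 448 + 0.6·(521 − 448) = 448 + 0.6·73 = 491.8.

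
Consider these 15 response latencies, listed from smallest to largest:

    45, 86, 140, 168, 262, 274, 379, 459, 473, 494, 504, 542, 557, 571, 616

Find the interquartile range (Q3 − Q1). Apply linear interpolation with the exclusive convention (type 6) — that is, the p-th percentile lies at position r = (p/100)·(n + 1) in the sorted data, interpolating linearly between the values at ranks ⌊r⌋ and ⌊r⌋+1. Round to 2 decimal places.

374.00

n = 15.
P25: r = 4 (integer) → 168.
P75: r = 12 (integer) → 542.
Difference: 542 − 168 = 374.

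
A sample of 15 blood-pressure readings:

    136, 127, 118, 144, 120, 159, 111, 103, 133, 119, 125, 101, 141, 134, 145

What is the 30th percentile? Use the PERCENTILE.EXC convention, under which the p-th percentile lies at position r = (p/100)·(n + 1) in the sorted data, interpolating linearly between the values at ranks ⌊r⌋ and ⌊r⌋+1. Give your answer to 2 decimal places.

Sorted: 101, 103, 111, 118, 119, 120, 125, 127, 133, 134, 136, 141, 144, 145, 159.
n = 15.
r = (30/100)·(15 + 1) = 4.8.
Rank 4 is 118 and rank 5 is 119.
Interpolate: 118 + 0.8·(119 − 118) = 118 + 0.8·1 = 118.8.

118.80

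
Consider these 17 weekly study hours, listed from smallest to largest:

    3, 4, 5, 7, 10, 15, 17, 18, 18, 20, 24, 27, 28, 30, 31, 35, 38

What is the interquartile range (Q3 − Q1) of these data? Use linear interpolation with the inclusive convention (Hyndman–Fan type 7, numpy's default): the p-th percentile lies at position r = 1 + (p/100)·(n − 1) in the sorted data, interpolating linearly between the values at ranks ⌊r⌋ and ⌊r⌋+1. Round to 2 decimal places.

n = 17.
P25: r = 5 (integer) → 10.
P75: r = 13 (integer) → 28.
Difference: 28 − 10 = 18.

18.00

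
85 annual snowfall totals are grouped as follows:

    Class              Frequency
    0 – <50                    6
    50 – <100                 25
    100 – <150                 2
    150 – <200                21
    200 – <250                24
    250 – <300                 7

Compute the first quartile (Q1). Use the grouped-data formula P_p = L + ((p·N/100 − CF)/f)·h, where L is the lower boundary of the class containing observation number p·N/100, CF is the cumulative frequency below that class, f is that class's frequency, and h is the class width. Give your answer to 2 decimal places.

80.50

N = 85; target position k = 25/100 · 85 = 21.25.
Cumulative frequencies: 6, 31, 33, 54, 78, 85.
Observation 21.25 falls in the class 50 – <100.
L = 50, CF = 6, f = 25, h = 50.
P25 = 50 + ((21.25 − 6)/25)·50 = 50 + 30.5 = 80.5.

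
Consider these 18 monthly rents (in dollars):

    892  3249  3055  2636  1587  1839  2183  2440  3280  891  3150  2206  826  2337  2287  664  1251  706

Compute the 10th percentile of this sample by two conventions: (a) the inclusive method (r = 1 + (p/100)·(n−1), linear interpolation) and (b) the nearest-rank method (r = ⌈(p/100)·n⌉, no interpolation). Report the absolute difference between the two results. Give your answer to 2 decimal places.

84.00

Sorted: 664, 706, 826, 891, 892, 1251, 1587, 1839, 2183, 2206, 2287, 2337, 2440, 2636, 3055, 3150, 3249, 3280.
n = 18.
(a) r = 2.7; between ranks 2 (706) and 3 (826): 790.
(b) the nearest-rank method: rank 2 → 706.
|790 − 706| = 84.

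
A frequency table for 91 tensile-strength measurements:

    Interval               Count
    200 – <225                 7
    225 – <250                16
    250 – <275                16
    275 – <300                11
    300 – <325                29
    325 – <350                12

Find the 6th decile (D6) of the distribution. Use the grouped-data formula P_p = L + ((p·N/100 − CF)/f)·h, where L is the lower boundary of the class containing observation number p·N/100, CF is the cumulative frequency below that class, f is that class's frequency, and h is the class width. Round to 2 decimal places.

N = 91; target position k = 60/100 · 91 = 54.6.
Cumulative frequencies: 7, 23, 39, 50, 79, 91.
Observation 54.6 falls in the class 300 – <325.
L = 300, CF = 50, f = 29, h = 25.
P60 = 300 + ((54.6 − 50)/29)·25 = 300 + 3.96552 = 303.966.

303.97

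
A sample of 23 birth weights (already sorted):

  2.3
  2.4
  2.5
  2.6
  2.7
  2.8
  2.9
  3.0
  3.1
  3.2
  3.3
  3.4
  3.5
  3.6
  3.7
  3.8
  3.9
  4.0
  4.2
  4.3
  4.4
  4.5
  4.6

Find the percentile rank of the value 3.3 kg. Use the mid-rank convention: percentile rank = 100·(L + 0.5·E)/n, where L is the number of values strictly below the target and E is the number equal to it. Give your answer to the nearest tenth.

Count below 3.3: L = 10; count equal: E = 1; n = 23.
Percentile rank = 100·(10 + 0.5·1)/23 = 100·10.5/23 = 45.65.

45.7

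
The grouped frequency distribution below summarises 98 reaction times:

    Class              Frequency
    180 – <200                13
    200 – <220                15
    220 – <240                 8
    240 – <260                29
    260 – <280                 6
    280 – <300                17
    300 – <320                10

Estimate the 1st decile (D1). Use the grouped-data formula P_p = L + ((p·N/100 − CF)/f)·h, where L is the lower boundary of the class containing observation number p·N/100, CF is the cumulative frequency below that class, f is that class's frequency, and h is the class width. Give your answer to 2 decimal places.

N = 98; target position k = 10/100 · 98 = 9.8.
Cumulative frequencies: 13, 28, 36, 65, 71, 88, 98.
Observation 9.8 falls in the class 180 – <200.
L = 180, CF = 0, f = 13, h = 20.
P10 = 180 + ((9.8 − 0)/13)·20 = 180 + 15.0769 = 195.077.

195.08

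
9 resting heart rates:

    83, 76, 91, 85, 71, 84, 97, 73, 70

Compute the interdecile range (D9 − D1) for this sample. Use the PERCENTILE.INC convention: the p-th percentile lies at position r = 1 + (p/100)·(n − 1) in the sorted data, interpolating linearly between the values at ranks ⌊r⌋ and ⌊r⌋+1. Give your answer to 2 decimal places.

Sorted: 70, 71, 73, 76, 83, 84, 85, 91, 97.
n = 9.
P10: r = 1.8; ranks 1–2 are 70, 71; interpolating gives 70.8.
P90: r = 8.2; ranks 8–9 are 91, 97; interpolating gives 92.2.
Difference: 92.2 − 70.8 = 21.4.

21.40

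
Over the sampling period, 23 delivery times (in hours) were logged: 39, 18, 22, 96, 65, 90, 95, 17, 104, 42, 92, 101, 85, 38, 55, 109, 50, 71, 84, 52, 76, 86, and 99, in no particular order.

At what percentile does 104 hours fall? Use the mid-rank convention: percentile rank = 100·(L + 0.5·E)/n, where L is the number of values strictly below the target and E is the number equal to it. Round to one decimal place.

93.5

Sorted: 17, 18, 22, 38, 39, 42, 50, 52, 55, 65, 71, 76, 84, 85, 86, 90, 92, 95, 96, 99, 101, 104, 109.
Count below 104: L = 21; count equal: E = 1; n = 23.
Percentile rank = 100·(21 + 0.5·1)/23 = 100·21.5/23 = 93.48.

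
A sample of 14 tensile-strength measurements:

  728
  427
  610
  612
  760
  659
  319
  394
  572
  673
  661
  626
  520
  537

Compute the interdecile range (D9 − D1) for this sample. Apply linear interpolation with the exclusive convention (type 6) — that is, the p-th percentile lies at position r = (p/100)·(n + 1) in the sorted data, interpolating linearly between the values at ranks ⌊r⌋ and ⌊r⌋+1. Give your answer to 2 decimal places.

387.50

Sorted: 319, 394, 427, 520, 537, 572, 610, 612, 626, 659, 661, 673, 728, 760.
n = 14.
P10: r = 1.5; ranks 1–2 are 319, 394; interpolating gives 356.5.
P90: r = 13.5; ranks 13–14 are 728, 760; interpolating gives 744.
Difference: 744 − 356.5 = 387.5.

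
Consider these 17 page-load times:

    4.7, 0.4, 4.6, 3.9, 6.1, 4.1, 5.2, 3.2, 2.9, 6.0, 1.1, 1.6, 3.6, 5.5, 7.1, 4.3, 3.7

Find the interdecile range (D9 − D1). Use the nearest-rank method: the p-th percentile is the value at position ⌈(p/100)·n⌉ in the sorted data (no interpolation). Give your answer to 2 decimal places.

Sorted: 0.4, 1.1, 1.6, 2.9, 3.2, 3.6, 3.7, 3.9, 4.1, 4.3, 4.6, 4.7, 5.2, 5.5, 6.0, 6.1, 7.1.
n = 17.
P10: rank ⌈10/100·17⌉ = 2 → 1.1.
P90: rank ⌈90/100·17⌉ = 16 → 6.1.
Difference: 6.1 − 1.1 = 5.

5.00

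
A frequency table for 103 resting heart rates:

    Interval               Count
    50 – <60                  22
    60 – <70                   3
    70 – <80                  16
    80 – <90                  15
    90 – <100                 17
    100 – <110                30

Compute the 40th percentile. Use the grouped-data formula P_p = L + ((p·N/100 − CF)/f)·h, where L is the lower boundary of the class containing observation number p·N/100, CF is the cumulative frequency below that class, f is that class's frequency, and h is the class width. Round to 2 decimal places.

N = 103; target position k = 40/100 · 103 = 41.2.
Cumulative frequencies: 22, 25, 41, 56, 73, 103.
Observation 41.2 falls in the class 80 – <90.
L = 80, CF = 41, f = 15, h = 10.
P40 = 80 + ((41.2 − 41)/15)·10 = 80 + 0.133333 = 80.1333.

80.13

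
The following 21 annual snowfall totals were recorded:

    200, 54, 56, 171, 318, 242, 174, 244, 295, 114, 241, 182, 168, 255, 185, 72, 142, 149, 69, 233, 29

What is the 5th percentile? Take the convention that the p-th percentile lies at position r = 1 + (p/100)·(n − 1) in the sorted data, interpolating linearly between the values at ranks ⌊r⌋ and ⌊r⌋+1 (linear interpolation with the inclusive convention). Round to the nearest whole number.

Sorted: 29, 54, 56, 69, 72, 114, 142, 149, 168, 171, 174, 182, 185, 200, 233, 241, 242, 244, 255, 295, 318.
n = 21.
r = 1 + (5/100)·(21 − 1) = 1 + 1 = 2.
r is an integer, so P5 is the value at rank 2: 54.

54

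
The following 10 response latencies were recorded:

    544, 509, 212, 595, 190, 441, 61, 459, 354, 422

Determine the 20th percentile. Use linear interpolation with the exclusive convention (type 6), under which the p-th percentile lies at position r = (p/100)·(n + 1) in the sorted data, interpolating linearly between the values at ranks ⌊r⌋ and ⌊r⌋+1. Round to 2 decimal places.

Sorted: 61, 190, 212, 354, 422, 441, 459, 509, 544, 595.
n = 10.
r = (20/100)·(10 + 1) = 2.2.
Rank 2 is 190 and rank 3 is 212.
Interpolate: 190 + 0.2·(212 − 190) = 190 + 0.2·22 = 194.4.

194.40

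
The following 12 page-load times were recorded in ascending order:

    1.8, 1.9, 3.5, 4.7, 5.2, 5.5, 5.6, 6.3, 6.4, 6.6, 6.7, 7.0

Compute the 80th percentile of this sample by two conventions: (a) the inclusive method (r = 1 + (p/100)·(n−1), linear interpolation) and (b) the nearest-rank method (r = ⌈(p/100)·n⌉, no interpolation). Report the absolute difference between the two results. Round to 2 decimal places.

n = 12.
(a) r = 9.8; between ranks 9 (6.4) and 10 (6.6): 6.56.
(b) the nearest-rank method: rank 10 → 6.6.
|6.56 − 6.6| = 0.04.

0.04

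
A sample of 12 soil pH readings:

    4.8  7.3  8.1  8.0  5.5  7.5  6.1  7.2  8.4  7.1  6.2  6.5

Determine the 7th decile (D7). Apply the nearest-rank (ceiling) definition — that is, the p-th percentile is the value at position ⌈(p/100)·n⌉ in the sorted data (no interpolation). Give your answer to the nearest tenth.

Sorted: 4.8, 5.5, 6.1, 6.2, 6.5, 7.1, 7.2, 7.3, 7.5, 8.0, 8.1, 8.4.
n = 12.
Position = ⌈70/100 · 12⌉ = ⌈8.4⌉ = 9.
The value at rank 9 is 7.5.

7.5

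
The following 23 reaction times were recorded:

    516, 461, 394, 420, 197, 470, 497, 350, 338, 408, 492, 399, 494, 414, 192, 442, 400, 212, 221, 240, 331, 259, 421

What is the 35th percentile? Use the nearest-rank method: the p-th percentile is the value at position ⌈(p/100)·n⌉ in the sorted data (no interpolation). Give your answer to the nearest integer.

350

Sorted: 192, 197, 212, 221, 240, 259, 331, 338, 350, 394, 399, 400, 408, 414, 420, 421, 442, 461, 470, 492, 494, 497, 516.
n = 23.
Position = ⌈35/100 · 23⌉ = ⌈8.05⌉ = 9.
The value at rank 9 is 350.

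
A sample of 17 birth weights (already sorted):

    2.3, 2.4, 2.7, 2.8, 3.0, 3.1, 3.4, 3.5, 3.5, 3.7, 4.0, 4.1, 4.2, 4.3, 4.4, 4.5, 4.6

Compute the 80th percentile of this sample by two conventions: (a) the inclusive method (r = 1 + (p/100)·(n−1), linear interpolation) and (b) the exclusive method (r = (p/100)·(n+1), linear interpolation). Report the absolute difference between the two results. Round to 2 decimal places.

0.06

n = 17.
(a) r = 13.8; between ranks 13 (4.2) and 14 (4.3): 4.28.
(b) r = 14.4; between ranks 14 (4.3) and 15 (4.4): 4.34.
|4.28 − 4.34| = 0.06.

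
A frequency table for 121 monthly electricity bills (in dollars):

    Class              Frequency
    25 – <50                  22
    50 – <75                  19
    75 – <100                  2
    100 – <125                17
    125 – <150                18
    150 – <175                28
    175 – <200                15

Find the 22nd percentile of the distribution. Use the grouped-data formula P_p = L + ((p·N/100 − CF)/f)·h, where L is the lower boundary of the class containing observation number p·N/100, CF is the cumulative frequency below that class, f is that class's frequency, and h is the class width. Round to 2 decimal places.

56.08

N = 121; target position k = 22/100 · 121 = 26.62.
Cumulative frequencies: 22, 41, 43, 60, 78, 106, 121.
Observation 26.62 falls in the class 50 – <75.
L = 50, CF = 22, f = 19, h = 25.
P22 = 50 + ((26.62 − 22)/19)·25 = 50 + 6.07895 = 56.0789.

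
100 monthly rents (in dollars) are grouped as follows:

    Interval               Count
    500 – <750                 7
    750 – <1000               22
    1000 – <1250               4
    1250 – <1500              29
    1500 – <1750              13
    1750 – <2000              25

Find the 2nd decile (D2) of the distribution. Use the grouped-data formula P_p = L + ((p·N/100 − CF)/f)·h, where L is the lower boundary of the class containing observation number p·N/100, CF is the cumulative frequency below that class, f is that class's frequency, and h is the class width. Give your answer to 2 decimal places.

897.73

N = 100; target position k = 20/100 · 100 = 20.
Cumulative frequencies: 7, 29, 33, 62, 75, 100.
Observation 20 falls in the class 750 – <1000.
L = 750, CF = 7, f = 22, h = 250.
P20 = 750 + ((20 − 7)/22)·250 = 750 + 147.727 = 897.727.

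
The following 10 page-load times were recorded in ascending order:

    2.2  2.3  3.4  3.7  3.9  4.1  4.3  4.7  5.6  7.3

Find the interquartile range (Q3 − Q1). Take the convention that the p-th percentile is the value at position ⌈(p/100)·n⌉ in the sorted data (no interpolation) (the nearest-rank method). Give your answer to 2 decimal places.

n = 10.
P25: rank ⌈25/100·10⌉ = 3 → 3.4.
P75: rank ⌈75/100·10⌉ = 8 → 4.7.
Difference: 4.7 − 3.4 = 1.3.

1.30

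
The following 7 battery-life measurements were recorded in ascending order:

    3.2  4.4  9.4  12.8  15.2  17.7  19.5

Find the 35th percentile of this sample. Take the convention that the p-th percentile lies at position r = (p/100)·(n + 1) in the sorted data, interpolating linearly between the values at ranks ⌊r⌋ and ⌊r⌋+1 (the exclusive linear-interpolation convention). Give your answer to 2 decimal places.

n = 7.
r = (35/100)·(7 + 1) = 2.8.
Rank 2 is 4.4 and rank 3 is 9.4.
Interpolate: 4.4 + 0.8·(9.4 − 4.4) = 4.4 + 0.8·5 = 8.4.

8.40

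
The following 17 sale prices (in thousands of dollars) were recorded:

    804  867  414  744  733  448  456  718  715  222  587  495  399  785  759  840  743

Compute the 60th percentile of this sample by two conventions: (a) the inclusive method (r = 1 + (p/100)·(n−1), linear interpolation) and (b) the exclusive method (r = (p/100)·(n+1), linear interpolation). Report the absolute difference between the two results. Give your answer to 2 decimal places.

Sorted: 222, 399, 414, 448, 456, 495, 587, 715, 718, 733, 743, 744, 759, 785, 804, 840, 867.
n = 17.
(a) r = 10.6; between ranks 10 (733) and 11 (743): 739.
(b) r = 10.8; between ranks 10 (733) and 11 (743): 741.
|739 − 741| = 2.

2.00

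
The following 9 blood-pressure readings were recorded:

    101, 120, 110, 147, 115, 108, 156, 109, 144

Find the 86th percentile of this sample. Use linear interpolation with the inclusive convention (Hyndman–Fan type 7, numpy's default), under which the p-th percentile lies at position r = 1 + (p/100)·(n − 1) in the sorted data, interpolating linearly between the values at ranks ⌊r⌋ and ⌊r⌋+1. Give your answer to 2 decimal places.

Sorted: 101, 108, 109, 110, 115, 120, 144, 147, 156.
n = 9.
r = 1 + (86/100)·(9 − 1) = 1 + 6.88 = 7.88.
Rank 7 is 144 and rank 8 is 147.
Interpolate: 144 + 0.88·(147 − 144) = 144 + 0.88·3 = 146.64.

146.64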